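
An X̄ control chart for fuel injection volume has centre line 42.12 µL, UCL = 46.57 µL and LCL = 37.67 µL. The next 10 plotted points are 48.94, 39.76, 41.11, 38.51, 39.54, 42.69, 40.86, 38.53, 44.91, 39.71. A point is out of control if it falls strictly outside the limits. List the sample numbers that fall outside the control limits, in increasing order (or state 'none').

Compare each point to [37.67, 46.57]: sample 1 = 48.94 > UCL.

1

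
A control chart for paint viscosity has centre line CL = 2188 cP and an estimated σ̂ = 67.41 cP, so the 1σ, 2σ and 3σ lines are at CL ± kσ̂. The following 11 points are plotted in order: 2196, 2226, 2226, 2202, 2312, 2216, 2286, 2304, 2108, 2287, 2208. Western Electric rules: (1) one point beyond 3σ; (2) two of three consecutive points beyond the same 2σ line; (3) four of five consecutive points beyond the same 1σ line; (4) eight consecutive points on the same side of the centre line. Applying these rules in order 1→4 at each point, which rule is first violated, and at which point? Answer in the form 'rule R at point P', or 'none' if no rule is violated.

Zone of each point (C = within 1σ̂, B = 1σ̂–2σ̂, A = 2σ̂–3σ̂, * = beyond 3σ̂; sign = side of CL): 1:+C, 2:+C, 3:+C, 4:+C, 5:+B, 6:+C, 7:+B, 8:+B, 9:-B, 10:+B, 11:+C
Rule 4 (eight consecutive points on the same side of the centre line) is satisfied at point 8.

rule 4 at point 8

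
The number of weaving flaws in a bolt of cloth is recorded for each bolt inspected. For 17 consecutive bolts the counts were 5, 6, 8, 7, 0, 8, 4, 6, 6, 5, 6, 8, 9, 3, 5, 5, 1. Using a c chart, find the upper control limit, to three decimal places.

c̄ = (5 + 6 + 8 + 7 + 0 + 8 + 4 + 6 + 6 + 5 + 6 + 8 + 9 + 3 + 5 + 5 + 1) / 17 = 92 / 17 = 5.4118
UCL = c̄ + 3√c̄ = 5.4118 + 3 × √5.4118 = 5.4118 + 3 × 2.3263 = 12.3907

12.391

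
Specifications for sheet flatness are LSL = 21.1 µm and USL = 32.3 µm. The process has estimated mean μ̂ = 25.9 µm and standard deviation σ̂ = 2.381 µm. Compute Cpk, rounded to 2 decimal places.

Cpu = (USL − μ̂) / (3σ̂) = (32.3 − 25.9) / (3 × 2.381) = 0.8960; Cpl = (μ̂ − LSL) / (3σ̂) = (25.9 − 21.1) / (3 × 2.381) = 0.6720; Cpk = min(Cpu, Cpl) = 0.6720

0.67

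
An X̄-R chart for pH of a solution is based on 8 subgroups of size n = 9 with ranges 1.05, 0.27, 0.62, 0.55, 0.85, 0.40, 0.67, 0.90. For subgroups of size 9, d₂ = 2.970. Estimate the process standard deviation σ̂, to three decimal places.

R̄ = (1.05 + 0.27 + 0.62 + 0.55 + 0.85 + 0.40 + 0.67 + 0.90) / 8 = 0.6638
σ̂ = R̄ / d₂ = 0.6638 / 2.970 = 0.2235

0.223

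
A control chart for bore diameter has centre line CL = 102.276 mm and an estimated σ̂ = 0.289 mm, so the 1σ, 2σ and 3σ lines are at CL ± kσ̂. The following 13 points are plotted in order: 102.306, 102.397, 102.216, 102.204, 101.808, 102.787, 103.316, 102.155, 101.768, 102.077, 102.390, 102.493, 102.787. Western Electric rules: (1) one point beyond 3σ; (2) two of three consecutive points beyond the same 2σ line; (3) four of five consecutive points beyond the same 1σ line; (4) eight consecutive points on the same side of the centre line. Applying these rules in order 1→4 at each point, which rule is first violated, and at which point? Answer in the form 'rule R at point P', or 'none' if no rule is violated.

rule 1 at point 7

Zone of each point (C = within 1σ̂, B = 1σ̂–2σ̂, A = 2σ̂–3σ̂, * = beyond 3σ̂; sign = side of CL): 1:+C, 2:+C, 3:-C, 4:-C, 5:-B, 6:+B, 7:+*, 8:-C, 9:-B, 10:-C, 11:+C, 12:+C, 13:+B
Rule 1 (one point beyond the 3σ limits) is satisfied at point 7.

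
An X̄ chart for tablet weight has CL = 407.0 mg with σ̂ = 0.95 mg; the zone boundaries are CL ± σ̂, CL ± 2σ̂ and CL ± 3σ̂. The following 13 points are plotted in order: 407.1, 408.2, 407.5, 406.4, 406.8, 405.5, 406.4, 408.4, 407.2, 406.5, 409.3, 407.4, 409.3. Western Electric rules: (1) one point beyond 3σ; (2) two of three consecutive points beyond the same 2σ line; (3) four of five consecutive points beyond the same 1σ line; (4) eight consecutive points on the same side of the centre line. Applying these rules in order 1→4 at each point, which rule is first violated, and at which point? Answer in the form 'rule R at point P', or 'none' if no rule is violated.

rule 2 at point 13

Zone of each point (C = within 1σ̂, B = 1σ̂–2σ̂, A = 2σ̂–3σ̂, * = beyond 3σ̂; sign = side of CL): 1:+C, 2:+B, 3:+C, 4:-C, 5:-C, 6:-B, 7:-C, 8:+B, 9:+C, 10:-C, 11:+A, 12:+C, 13:+A
Rule 2 (two of three consecutive points beyond the same 2σ limit) is satisfied at point 13.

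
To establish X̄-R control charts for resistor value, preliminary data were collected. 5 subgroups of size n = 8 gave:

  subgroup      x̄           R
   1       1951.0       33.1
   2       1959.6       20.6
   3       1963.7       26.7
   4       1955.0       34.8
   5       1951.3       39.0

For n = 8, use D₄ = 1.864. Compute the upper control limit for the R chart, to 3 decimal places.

57.486

R̄ = (33.1 + 20.6 + 26.7 + 34.8 + 39.0) / 5 = 154.2000 / 5 = 30.8400
UCL_R = D₄·R̄ = 1.864 × 30.8400 = 57.4858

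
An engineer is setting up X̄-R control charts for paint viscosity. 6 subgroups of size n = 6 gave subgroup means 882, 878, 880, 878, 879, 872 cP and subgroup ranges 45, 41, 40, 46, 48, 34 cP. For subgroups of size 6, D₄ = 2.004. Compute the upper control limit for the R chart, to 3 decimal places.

R̄ = (45 + 41 + 40 + 46 + 48 + 34) / 6 = 254.0000 / 6 = 42.3333
UCL_R = D₄·R̄ = 2.004 × 42.3333 = 84.8360

84.836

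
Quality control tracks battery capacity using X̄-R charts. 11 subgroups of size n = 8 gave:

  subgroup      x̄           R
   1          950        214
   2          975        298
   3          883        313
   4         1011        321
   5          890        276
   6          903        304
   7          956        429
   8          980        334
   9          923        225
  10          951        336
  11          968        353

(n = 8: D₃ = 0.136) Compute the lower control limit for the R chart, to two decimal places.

R̄ = (214 + 298 + 313 + 321 + 276 + 304 + 429 + 334 + 225 + 336 + 353) / 11 = 3403.0000 / 11 = 309.3636
LCL_R = D₃·R̄ = 0.136 × 309.3636 = 42.0735

42.07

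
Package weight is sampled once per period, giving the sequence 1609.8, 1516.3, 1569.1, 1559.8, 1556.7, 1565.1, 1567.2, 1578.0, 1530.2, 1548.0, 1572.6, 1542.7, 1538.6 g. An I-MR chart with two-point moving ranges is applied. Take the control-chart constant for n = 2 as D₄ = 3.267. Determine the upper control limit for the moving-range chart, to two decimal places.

82.82

Moving ranges: 93.5, 52.8, 9.3, 3.1, 8.4, 2.1, 10.8, 47.8, 17.8, 24.6, 29.9, 4.1; M̄R̄ = 304.2000 / 12 = 25.3500
UCL_MR = D₄·M̄R̄ = 3.267 × 25.3500 = 82.8184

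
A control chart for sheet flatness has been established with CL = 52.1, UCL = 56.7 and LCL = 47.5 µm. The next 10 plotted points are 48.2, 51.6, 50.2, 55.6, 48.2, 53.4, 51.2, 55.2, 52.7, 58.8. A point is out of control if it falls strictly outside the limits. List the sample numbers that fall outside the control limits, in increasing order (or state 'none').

10

Compare each point to [47.5, 56.7]: sample 10 = 58.8 > UCL.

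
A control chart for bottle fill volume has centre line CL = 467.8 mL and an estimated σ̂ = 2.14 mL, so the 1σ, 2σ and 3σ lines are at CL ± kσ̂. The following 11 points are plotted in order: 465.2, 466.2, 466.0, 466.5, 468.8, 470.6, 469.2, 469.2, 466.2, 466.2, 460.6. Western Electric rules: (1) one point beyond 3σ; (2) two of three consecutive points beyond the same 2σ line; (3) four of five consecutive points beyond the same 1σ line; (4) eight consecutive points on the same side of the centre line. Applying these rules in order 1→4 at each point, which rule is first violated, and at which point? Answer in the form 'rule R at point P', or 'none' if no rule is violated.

rule 1 at point 11

Zone of each point (C = within 1σ̂, B = 1σ̂–2σ̂, A = 2σ̂–3σ̂, * = beyond 3σ̂; sign = side of CL): 1:-B, 2:-C, 3:-C, 4:-C, 5:+C, 6:+B, 7:+C, 8:+C, 9:-C, 10:-C, 11:-*
Rule 1 (one point beyond the 3σ limits) is satisfied at point 11.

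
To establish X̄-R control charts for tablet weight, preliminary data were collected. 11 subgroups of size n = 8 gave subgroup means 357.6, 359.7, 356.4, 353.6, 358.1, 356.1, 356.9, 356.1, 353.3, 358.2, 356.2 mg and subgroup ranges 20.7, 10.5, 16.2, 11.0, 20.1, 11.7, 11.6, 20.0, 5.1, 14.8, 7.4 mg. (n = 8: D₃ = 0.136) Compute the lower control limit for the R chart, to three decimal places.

R̄ = (20.7 + 10.5 + 16.2 + 11.0 + 20.1 + 11.7 + 11.6 + 20.0 + 5.1 + 14.8 + 7.4) / 11 = 149.1000 / 11 = 13.5545
LCL_R = D₃·R̄ = 0.136 × 13.5545 = 1.8434

1.843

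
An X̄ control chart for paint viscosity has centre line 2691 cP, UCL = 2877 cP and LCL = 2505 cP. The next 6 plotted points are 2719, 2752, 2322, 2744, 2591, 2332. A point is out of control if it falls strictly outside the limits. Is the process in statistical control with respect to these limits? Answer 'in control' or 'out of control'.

out of control

Compare each point to [2505, 2877]: sample 3 = 2322 < LCL; sample 6 = 2332 < LCL.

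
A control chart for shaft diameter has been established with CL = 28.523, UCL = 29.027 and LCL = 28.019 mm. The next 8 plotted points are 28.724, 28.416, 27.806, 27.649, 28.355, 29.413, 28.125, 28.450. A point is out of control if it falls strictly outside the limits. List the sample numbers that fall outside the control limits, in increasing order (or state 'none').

Compare each point to [28.019, 29.027]: sample 3 = 27.806 < LCL; sample 4 = 27.649 < LCL; sample 6 = 29.413 > UCL.

3, 4, 6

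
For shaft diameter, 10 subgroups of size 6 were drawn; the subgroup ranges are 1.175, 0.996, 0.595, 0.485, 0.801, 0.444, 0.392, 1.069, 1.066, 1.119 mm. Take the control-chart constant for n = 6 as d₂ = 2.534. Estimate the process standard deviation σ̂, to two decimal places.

0.32

R̄ = (1.175 + 0.996 + 0.595 + 0.485 + 0.801 + 0.444 + 0.392 + 1.069 + 1.066 + 1.119) / 10 = 0.8142
σ̂ = R̄ / d₂ = 0.8142 / 2.534 = 0.3213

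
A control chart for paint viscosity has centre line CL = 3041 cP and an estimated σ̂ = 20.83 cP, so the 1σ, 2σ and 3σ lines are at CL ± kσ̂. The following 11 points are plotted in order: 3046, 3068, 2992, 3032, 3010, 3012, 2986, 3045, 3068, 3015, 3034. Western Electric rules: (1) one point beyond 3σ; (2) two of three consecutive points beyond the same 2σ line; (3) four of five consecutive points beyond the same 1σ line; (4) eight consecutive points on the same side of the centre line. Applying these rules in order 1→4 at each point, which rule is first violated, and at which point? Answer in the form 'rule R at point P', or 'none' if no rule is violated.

Zone of each point (C = within 1σ̂, B = 1σ̂–2σ̂, A = 2σ̂–3σ̂, * = beyond 3σ̂; sign = side of CL): 1:+C, 2:+B, 3:-A, 4:-C, 5:-B, 6:-B, 7:-A, 8:+C, 9:+B, 10:-B, 11:-C
Rule 3 (four of five consecutive points beyond the same 1σ limit) is satisfied at point 7.

rule 3 at point 7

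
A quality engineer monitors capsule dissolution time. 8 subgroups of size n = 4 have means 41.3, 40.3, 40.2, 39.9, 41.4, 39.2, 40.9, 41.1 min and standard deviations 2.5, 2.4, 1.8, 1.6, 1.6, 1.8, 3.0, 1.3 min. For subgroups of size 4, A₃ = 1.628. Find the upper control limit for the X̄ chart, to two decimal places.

X̄̄ = (41.3 + 40.3 + 40.2 + 39.9 + 41.4 + 39.2 + 40.9 + 41.1) / 8 = 40.5375
s̄ = (2.5 + 2.4 + 1.8 + 1.6 + 1.6 + 1.8 + 3.0 + 1.3) / 8 = 2.0000
UCL = X̄̄ + A₃·s̄ = 40.5375 + 1.628 × 2.0000 = 43.7935

43.79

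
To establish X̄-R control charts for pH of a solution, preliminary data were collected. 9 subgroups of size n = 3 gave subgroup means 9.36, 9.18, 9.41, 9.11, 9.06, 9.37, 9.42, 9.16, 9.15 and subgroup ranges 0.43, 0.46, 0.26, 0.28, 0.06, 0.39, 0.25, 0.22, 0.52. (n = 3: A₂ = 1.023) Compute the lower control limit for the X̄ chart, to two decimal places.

X̄̄ = (9.36 + 9.18 + 9.41 + 9.11 + 9.06 + 9.37 + 9.42 + 9.16 + 9.15) / 9 = 83.2200 / 9 = 9.2467
R̄ = (0.43 + 0.46 + 0.26 + 0.28 + 0.06 + 0.39 + 0.25 + 0.22 + 0.52) / 9 = 2.8700 / 9 = 0.3189
LCL = X̄̄ − A₂·R̄ = 9.2467 − 1.023 × 0.3189 = 8.9204

8.92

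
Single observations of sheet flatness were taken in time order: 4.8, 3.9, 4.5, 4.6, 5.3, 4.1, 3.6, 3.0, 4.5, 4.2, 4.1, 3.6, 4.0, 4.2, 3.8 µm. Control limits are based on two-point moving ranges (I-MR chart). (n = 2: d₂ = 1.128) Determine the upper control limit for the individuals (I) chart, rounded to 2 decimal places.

5.67

X̄ = (4.8 + 3.9 + 4.5 + 4.6 + 5.3 + 4.1 + 3.6 + 3.0 + 4.5 + 4.2 + 4.1 + 3.6 + 4.0 + 4.2 + 3.8) / 15 = 4.1467
Moving ranges: 0.9, 0.6, 0.1, 0.7, 1.2, 0.5, 0.6, 1.5, 0.3, 0.1, 0.5, 0.4, 0.2, 0.4; M̄R̄ = 8.0000 / 14 = 0.5714
UCL = X̄ + 3·M̄R̄/d₂ = 4.1467 + 3 × 0.5714 / 1.128 = 5.6664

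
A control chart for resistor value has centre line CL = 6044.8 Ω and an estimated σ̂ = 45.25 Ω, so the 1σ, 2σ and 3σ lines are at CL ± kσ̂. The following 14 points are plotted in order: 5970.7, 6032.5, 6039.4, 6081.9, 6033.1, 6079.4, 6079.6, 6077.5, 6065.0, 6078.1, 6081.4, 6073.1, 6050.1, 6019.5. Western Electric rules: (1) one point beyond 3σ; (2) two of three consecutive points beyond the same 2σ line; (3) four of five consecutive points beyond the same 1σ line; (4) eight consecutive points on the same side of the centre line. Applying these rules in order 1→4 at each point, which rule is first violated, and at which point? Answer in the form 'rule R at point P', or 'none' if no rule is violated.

Zone of each point (C = within 1σ̂, B = 1σ̂–2σ̂, A = 2σ̂–3σ̂, * = beyond 3σ̂; sign = side of CL): 1:-B, 2:-C, 3:-C, 4:+C, 5:-C, 6:+C, 7:+C, 8:+C, 9:+C, 10:+C, 11:+C, 12:+C, 13:+C, 14:-C
Rule 4 (eight consecutive points on the same side of the centre line) is satisfied at point 13.

rule 4 at point 13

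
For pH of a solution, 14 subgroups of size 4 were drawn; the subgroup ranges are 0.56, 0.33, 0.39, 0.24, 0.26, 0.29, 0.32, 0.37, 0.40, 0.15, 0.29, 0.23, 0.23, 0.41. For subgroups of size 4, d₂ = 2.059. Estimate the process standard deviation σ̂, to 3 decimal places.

0.155

R̄ = (0.56 + 0.33 + 0.39 + 0.24 + 0.26 + 0.29 + 0.32 + 0.37 + 0.40 + 0.15 + 0.29 + 0.23 + 0.23 + 0.41) / 14 = 0.3193
σ̂ = R̄ / d₂ = 0.3193 / 2.059 = 0.1551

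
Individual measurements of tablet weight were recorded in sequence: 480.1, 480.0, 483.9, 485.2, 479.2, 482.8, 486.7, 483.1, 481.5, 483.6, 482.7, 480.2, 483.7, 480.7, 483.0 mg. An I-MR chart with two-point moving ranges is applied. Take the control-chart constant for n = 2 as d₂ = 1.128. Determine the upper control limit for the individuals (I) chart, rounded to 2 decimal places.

X̄ = (480.1 + 480.0 + 483.9 + 485.2 + 479.2 + 482.8 + 486.7 + 483.1 + 481.5 + 483.6 + 482.7 + 480.2 + 483.7 + 480.7 + 483.0) / 15 = 482.4267
Moving ranges: 0.1, 3.9, 1.3, 6.0, 3.6, 3.9, 3.6, 1.6, 2.1, 0.9, 2.5, 3.5, 3.0, 2.3; M̄R̄ = 38.3000 / 14 = 2.7357
UCL = X̄ + 3·M̄R̄/d₂ = 482.4267 + 3 × 2.7357 / 1.128 = 489.7025

489.70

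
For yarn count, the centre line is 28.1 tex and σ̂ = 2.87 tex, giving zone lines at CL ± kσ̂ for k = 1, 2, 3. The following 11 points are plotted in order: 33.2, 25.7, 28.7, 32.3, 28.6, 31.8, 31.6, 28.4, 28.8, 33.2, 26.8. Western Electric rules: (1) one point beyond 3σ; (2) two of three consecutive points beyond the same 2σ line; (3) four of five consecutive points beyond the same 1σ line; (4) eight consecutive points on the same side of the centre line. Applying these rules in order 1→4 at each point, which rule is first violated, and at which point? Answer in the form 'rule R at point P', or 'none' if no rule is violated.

Zone of each point (C = within 1σ̂, B = 1σ̂–2σ̂, A = 2σ̂–3σ̂, * = beyond 3σ̂; sign = side of CL): 1:+B, 2:-C, 3:+C, 4:+B, 5:+C, 6:+B, 7:+B, 8:+C, 9:+C, 10:+B, 11:-C
Rule 4 (eight consecutive points on the same side of the centre line) is satisfied at point 10.

rule 4 at point 10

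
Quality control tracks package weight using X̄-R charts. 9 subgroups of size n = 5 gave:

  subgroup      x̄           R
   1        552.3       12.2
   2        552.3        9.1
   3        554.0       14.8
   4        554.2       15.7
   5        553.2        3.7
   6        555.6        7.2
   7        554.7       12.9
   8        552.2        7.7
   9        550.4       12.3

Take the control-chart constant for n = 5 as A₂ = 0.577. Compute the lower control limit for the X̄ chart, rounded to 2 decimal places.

X̄̄ = (552.3 + 552.3 + 554.0 + 554.2 + 553.2 + 555.6 + 554.7 + 552.2 + 550.4) / 9 = 4978.9000 / 9 = 553.2111
R̄ = (12.2 + 9.1 + 14.8 + 15.7 + 3.7 + 7.2 + 12.9 + 7.7 + 12.3) / 9 = 95.6000 / 9 = 10.6222
LCL = X̄̄ − A₂·R̄ = 553.2111 − 0.577 × 10.6222 = 547.0821

547.08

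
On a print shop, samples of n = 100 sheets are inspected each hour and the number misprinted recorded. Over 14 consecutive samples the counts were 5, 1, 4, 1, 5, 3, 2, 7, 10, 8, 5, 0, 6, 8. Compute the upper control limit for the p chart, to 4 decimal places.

0.1096

p̄ = Σdᵢ / (k·n) = 65 / (14 × 100) = 0.04643
UCL = p̄ + 3·√(p̄(1−p̄)/n) = 0.04643 + 3 × √(0.04643×0.95357/100) = 0.04643 + 3 × 0.02104 = 0.10955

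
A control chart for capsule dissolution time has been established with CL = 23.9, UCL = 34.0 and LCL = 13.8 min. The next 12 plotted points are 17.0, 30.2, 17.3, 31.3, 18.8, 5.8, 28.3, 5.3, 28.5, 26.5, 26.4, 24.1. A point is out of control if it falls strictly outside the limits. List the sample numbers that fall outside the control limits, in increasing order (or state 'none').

Compare each point to [13.8, 34.0]: sample 6 = 5.8 < LCL; sample 8 = 5.3 < LCL.

6, 8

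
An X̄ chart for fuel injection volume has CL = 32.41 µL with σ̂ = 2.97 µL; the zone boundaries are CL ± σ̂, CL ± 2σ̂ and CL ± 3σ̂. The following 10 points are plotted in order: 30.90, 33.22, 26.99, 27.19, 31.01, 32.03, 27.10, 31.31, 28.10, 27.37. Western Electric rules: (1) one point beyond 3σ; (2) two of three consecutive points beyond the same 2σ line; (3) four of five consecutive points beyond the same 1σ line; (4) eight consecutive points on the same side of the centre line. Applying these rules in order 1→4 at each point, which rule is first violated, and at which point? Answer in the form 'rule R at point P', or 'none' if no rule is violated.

Zone of each point (C = within 1σ̂, B = 1σ̂–2σ̂, A = 2σ̂–3σ̂, * = beyond 3σ̂; sign = side of CL): 1:-C, 2:+C, 3:-B, 4:-B, 5:-C, 6:-C, 7:-B, 8:-C, 9:-B, 10:-B
Rule 4 (eight consecutive points on the same side of the centre line) is satisfied at point 10.

rule 4 at point 10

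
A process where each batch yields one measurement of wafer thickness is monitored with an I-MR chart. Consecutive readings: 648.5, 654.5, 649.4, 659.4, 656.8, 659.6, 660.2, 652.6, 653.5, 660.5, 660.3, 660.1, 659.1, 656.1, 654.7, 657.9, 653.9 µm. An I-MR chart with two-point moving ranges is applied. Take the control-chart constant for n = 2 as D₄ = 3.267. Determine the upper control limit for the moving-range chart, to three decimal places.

Moving ranges: 6.0, 5.1, 10.0, 2.6, 2.8, 0.6, 7.6, 0.9, 7.0, 0.2, 0.2, 1.0, 3.0, 1.4, 3.2, 4.0; M̄R̄ = 55.6000 / 16 = 3.4750
UCL_MR = D₄·M̄R̄ = 3.267 × 3.4750 = 11.3528

11.353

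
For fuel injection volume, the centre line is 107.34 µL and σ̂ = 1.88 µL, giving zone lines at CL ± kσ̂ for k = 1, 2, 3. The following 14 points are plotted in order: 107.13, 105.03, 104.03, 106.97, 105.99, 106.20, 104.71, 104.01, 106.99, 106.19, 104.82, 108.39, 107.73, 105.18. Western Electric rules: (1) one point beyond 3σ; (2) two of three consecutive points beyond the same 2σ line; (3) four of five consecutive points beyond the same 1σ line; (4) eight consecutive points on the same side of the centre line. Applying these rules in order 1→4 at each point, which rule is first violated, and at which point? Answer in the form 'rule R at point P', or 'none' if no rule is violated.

Zone of each point (C = within 1σ̂, B = 1σ̂–2σ̂, A = 2σ̂–3σ̂, * = beyond 3σ̂; sign = side of CL): 1:-C, 2:-B, 3:-B, 4:-C, 5:-C, 6:-C, 7:-B, 8:-B, 9:-C, 10:-C, 11:-B, 12:+C, 13:+C, 14:-B
Rule 4 (eight consecutive points on the same side of the centre line) is satisfied at point 8.

rule 4 at point 8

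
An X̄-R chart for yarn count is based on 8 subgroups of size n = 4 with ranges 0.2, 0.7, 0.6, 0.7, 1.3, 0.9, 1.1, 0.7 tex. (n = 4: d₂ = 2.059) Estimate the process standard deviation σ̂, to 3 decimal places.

R̄ = (0.2 + 0.7 + 0.6 + 0.7 + 1.3 + 0.9 + 1.1 + 0.7) / 8 = 0.7750
σ̂ = R̄ / d₂ = 0.7750 / 2.059 = 0.3764

0.376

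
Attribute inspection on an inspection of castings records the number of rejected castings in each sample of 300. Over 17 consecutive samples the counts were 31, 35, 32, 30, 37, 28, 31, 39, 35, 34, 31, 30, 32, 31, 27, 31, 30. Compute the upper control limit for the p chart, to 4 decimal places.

0.1601

p̄ = Σdᵢ / (k·n) = 544 / (17 × 300) = 0.10667
UCL = p̄ + 3·√(p̄(1−p̄)/n) = 0.10667 + 3 × √(0.10667×0.89333/300) = 0.10667 + 3 × 0.01782 = 0.16013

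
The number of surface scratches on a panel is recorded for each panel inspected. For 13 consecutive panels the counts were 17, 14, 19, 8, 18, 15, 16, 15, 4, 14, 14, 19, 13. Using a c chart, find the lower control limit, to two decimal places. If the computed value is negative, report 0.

c̄ = (17 + 14 + 19 + 8 + 18 + 15 + 16 + 15 + 4 + 14 + 14 + 19 + 13) / 13 = 186 / 13 = 14.3077
LCL = c̄ − 3√c̄ = 14.3077 − 3 × 3.7826 = 2.9600

2.96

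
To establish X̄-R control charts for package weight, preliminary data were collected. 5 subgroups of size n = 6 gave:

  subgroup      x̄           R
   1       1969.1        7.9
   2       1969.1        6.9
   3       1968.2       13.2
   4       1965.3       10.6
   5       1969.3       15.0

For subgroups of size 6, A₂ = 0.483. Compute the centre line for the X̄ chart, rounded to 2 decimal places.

1968.20

X̄̄ = (1969.1 + 1969.1 + 1968.2 + 1965.3 + 1969.3) / 5 = 9841.0000 / 5 = 1968.2000
CL = X̄̄ = 1968.2000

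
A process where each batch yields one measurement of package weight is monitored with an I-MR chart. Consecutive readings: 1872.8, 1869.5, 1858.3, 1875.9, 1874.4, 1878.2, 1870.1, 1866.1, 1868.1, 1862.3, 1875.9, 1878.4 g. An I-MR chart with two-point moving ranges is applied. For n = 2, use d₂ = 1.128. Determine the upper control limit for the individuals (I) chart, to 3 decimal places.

X̄ = (1872.8 + 1869.5 + 1858.3 + 1875.9 + 1874.4 + 1878.2 + 1870.1 + 1866.1 + 1868.1 + 1862.3 + 1875.9 + 1878.4) / 12 = 1870.8333
Moving ranges: 3.3, 11.2, 17.6, 1.5, 3.8, 8.1, 4.0, 2.0, 5.8, 13.6, 2.5; M̄R̄ = 73.4000 / 11 = 6.6727
UCL = X̄ + 3·M̄R̄/d₂ = 1870.8333 + 3 × 6.6727 / 1.128 = 1888.5799

1888.580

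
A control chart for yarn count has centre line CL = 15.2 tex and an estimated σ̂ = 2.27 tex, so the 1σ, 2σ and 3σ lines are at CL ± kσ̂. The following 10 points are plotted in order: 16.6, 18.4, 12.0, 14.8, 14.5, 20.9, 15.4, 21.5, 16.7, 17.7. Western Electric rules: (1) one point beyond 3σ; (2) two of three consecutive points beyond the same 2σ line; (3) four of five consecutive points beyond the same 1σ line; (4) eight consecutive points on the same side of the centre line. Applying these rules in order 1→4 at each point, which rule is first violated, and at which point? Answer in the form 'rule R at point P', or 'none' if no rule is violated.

Zone of each point (C = within 1σ̂, B = 1σ̂–2σ̂, A = 2σ̂–3σ̂, * = beyond 3σ̂; sign = side of CL): 1:+C, 2:+B, 3:-B, 4:-C, 5:-C, 6:+A, 7:+C, 8:+A, 9:+C, 10:+B
Rule 2 (two of three consecutive points beyond the same 2σ limit) is satisfied at point 8.

rule 2 at point 8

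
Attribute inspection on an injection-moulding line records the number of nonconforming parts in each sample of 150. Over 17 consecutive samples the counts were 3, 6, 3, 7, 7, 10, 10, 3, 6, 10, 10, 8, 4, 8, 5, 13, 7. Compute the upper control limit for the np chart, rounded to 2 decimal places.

p̄ = Σdᵢ / (k·n) = 120 / (17 × 150) = 0.04706
UCL = np̄ + 3·√(np̄(1−p̄)) = 7.0588 + 3 × √(7.0588×0.95294) = 7.0588 + 3 × 2.5936 = 14.8396

14.84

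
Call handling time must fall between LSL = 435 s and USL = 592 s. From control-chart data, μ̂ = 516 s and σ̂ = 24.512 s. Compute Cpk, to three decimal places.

1.034

Cpu = (USL − μ̂) / (3σ̂) = (592 − 516) / (3 × 24.512) = 1.0335; Cpl = (μ̂ − LSL) / (3σ̂) = (516 − 435) / (3 × 24.512) = 1.1015; Cpk = min(Cpu, Cpl) = 1.0335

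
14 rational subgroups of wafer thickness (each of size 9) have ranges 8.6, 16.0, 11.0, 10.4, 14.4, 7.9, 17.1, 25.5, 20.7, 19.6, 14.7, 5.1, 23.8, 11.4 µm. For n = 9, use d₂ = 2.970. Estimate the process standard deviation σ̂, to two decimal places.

4.96

R̄ = (8.6 + 16.0 + 11.0 + 10.4 + 14.4 + 7.9 + 17.1 + 25.5 + 20.7 + 19.6 + 14.7 + 5.1 + 23.8 + 11.4) / 14 = 14.7286
σ̂ = R̄ / d₂ = 14.7286 / 2.970 = 4.9591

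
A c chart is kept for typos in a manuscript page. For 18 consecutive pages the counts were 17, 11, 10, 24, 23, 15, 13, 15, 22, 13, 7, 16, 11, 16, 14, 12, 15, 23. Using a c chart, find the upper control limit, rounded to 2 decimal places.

c̄ = (17 + 11 + 10 + 24 + 23 + 15 + 13 + 15 + 22 + 13 + 7 + 16 + 11 + 16 + 14 + 12 + 15 + 23) / 18 = 277 / 18 = 15.3889
UCL = c̄ + 3√c̄ = 15.3889 + 3 × √15.3889 = 15.3889 + 3 × 3.9229 = 27.1575

27.16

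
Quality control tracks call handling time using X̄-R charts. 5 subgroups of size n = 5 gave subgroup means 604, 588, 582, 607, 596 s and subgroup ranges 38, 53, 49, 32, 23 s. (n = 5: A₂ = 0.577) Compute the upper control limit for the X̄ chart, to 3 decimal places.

617.903

X̄̄ = (604 + 588 + 582 + 607 + 596) / 5 = 2977.0000 / 5 = 595.4000
R̄ = (38 + 53 + 49 + 32 + 23) / 5 = 195.0000 / 5 = 39.0000
UCL = X̄̄ + A₂·R̄ = 595.4000 + 0.577 × 39.0000 = 617.9030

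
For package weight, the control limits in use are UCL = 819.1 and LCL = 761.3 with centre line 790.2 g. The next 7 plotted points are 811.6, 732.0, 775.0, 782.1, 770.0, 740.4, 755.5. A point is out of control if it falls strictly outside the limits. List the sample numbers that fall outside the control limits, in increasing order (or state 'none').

Compare each point to [761.3, 819.1]: sample 2 = 732.0 < LCL; sample 6 = 740.4 < LCL; sample 7 = 755.5 < LCL.

2, 6, 7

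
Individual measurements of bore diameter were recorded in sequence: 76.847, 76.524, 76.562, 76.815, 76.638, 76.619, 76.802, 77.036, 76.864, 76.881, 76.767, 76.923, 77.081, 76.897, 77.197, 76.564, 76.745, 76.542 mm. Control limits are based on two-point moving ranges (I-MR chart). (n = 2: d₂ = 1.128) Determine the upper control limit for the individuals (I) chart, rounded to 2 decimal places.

77.32

X̄ = (76.847 + 76.524 + 76.562 + 76.815 + 76.638 + 76.619 + 76.802 + 77.036 + 76.864 + 76.881 + 76.767 + 76.923 + 77.081 + 76.897 + 77.197 + 76.564 + 76.745 + 76.542) / 18 = 76.7947
Moving ranges: 0.323, 0.038, 0.253, 0.177, 0.019, 0.183, 0.234, 0.172, 0.017, 0.114, 0.156, 0.158, 0.184, 0.300, 0.633, 0.181, 0.203; M̄R̄ = 3.3450 / 17 = 0.1968
UCL = X̄ + 3·M̄R̄/d₂ = 76.7947 + 3 × 0.1968 / 1.128 = 77.3180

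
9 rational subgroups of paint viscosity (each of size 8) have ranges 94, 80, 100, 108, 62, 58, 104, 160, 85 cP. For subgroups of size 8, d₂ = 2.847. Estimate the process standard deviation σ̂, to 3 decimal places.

R̄ = (94 + 80 + 100 + 108 + 62 + 58 + 104 + 160 + 85) / 9 = 94.5556
σ̂ = R̄ / d₂ = 94.5556 / 2.847 = 33.2123

33.212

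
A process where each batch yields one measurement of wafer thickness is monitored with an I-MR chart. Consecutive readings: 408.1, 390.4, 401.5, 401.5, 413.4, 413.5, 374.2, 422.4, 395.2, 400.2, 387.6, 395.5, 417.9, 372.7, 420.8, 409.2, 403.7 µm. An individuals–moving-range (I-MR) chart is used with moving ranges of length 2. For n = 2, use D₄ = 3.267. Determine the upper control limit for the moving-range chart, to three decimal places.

Moving ranges: 17.7, 11.1, 0.0, 11.9, 0.1, 39.3, 48.2, 27.2, 5.0, 12.6, 7.9, 22.4, 45.2, 48.1, 11.6, 5.5; M̄R̄ = 313.8000 / 16 = 19.6125
UCL_MR = D₄·M̄R̄ = 3.267 × 19.6125 = 64.0740

64.074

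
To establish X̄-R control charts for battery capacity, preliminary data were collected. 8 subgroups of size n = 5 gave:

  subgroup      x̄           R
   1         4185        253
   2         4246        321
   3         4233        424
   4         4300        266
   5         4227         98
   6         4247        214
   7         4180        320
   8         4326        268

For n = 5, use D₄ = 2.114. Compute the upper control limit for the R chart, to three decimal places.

R̄ = (253 + 321 + 424 + 266 + 98 + 214 + 320 + 268) / 8 = 2164.0000 / 8 = 270.5000
UCL_R = D₄·R̄ = 2.114 × 270.5000 = 571.8370

571.837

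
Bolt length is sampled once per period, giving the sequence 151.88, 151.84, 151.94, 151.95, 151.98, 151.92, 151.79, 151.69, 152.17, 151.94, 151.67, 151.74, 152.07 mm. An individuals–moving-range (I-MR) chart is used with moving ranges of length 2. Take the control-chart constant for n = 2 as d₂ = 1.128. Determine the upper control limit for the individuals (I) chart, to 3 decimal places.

152.301

X̄ = (151.88 + 151.84 + 151.94 + 151.95 + 151.98 + 151.92 + 151.79 + 151.69 + 152.17 + 151.94 + 151.67 + 151.74 + 152.07) / 13 = 151.8908
Moving ranges: 0.04, 0.10, 0.01, 0.03, 0.06, 0.13, 0.10, 0.48, 0.23, 0.27, 0.07, 0.33; M̄R̄ = 1.8500 / 12 = 0.1542
UCL = X̄ + 3·M̄R̄/d₂ = 151.8908 + 3 × 0.1542 / 1.128 = 152.3008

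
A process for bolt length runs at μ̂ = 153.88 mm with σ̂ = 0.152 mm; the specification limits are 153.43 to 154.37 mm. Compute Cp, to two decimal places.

1.03

Cp = (USL − LSL) / (6σ̂) = (154.37 − 153.43) / (6 × 0.152) = 0.9400 / 0.9120 = 1.0307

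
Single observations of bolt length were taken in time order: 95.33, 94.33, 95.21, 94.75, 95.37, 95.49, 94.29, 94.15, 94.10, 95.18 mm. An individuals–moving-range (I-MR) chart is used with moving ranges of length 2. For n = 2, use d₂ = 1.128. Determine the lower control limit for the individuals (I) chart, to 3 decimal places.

X̄ = (95.33 + 94.33 + 95.21 + 94.75 + 95.37 + 95.49 + 94.29 + 94.15 + 94.10 + 95.18) / 10 = 94.8200
Moving ranges: 1.00, 0.88, 0.46, 0.62, 0.12, 1.20, 0.14, 0.05, 1.08; M̄R̄ = 5.5500 / 9 = 0.6167
LCL = X̄ − 3·M̄R̄/d₂ = 94.8200 − 3 × 0.6167 / 1.128 = 93.1799

93.180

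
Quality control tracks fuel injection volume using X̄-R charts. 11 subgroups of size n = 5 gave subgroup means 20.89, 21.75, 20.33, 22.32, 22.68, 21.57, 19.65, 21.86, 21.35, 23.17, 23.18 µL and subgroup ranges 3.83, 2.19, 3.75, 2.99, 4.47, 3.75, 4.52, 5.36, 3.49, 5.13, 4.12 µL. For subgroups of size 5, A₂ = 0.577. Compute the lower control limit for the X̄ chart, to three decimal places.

X̄̄ = (20.89 + 21.75 + 20.33 + 22.32 + 22.68 + 21.57 + 19.65 + 21.86 + 21.35 + 23.17 + 23.18) / 11 = 238.7500 / 11 = 21.7045
R̄ = (3.83 + 2.19 + 3.75 + 2.99 + 4.47 + 3.75 + 4.52 + 5.36 + 3.49 + 5.13 + 4.12) / 11 = 43.6000 / 11 = 3.9636
LCL = X̄̄ − A₂·R̄ = 21.7045 − 0.577 × 3.9636 = 19.4175

19.418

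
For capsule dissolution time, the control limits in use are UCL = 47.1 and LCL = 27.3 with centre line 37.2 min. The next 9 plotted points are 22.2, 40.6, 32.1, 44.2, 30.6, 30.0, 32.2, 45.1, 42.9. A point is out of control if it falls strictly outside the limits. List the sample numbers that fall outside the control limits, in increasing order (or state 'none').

Compare each point to [27.3, 47.1]: sample 1 = 22.2 < LCL.

1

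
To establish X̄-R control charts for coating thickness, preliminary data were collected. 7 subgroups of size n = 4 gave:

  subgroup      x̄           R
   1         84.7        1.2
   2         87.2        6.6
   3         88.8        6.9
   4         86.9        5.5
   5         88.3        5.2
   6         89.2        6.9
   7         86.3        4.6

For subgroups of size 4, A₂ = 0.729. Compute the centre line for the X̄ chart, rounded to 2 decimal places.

X̄̄ = (84.7 + 87.2 + 88.8 + 86.9 + 88.3 + 89.2 + 86.3) / 7 = 611.4000 / 7 = 87.3429
CL = X̄̄ = 87.3429

87.34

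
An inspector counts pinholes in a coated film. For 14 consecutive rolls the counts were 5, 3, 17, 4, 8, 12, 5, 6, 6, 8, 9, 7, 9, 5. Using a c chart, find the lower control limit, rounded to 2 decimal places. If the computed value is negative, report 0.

c̄ = (5 + 3 + 17 + 4 + 8 + 12 + 5 + 6 + 6 + 8 + 9 + 7 + 9 + 5) / 14 = 104 / 14 = 7.4286
LCL = c̄ − 3√c̄ = 7.4286 − 3 × 2.7255 = -0.7481 → 0 (cannot be negative)

0.00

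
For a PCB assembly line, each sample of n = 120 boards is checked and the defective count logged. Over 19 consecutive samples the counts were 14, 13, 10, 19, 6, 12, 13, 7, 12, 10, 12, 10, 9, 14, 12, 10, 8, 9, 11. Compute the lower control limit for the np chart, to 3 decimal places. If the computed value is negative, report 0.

p̄ = Σdᵢ / (k·n) = 211 / (19 × 120) = 0.09254
LCL = np̄ − 3·√(np̄(1−p̄)) = 11.1053 − 3 × 3.1745 = 1.5817

1.582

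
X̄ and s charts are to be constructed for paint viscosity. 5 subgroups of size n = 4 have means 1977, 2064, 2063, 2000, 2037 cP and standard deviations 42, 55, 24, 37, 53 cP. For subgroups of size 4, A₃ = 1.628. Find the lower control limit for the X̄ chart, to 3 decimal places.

X̄̄ = (1977 + 2064 + 2063 + 2000 + 2037) / 5 = 2028.2000
s̄ = (42 + 55 + 24 + 37 + 53) / 5 = 42.2000
LCL = X̄̄ − A₃·s̄ = 2028.2000 − 1.628 × 42.2000 = 1959.4984

1959.498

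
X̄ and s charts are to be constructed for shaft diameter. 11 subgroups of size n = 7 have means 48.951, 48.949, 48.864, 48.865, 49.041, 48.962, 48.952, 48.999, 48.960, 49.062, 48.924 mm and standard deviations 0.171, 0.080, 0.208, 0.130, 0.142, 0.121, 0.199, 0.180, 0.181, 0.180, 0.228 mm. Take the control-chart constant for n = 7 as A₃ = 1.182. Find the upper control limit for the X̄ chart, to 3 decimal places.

X̄̄ = (48.951 + 48.949 + 48.864 + 48.865 + 49.041 + 48.962 + 48.952 + 48.999 + 48.960 + 49.062 + 48.924) / 11 = 48.9572
s̄ = (0.171 + 0.080 + 0.208 + 0.130 + 0.142 + 0.121 + 0.199 + 0.180 + 0.181 + 0.180 + 0.228) / 11 = 0.1655
UCL = X̄̄ + A₃·s̄ = 48.9572 + 1.182 × 0.1655 = 49.1527

49.153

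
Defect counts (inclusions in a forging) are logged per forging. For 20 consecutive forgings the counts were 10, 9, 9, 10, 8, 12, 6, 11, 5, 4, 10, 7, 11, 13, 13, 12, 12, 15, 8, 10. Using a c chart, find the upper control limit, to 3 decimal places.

19.117

c̄ = (10 + 9 + 9 + 10 + 8 + 12 + 6 + 11 + 5 + 4 + 10 + 7 + 11 + 13 + 13 + 12 + 12 + 15 + 8 + 10) / 20 = 195 / 20 = 9.7500
UCL = c̄ + 3√c̄ = 9.7500 + 3 × √9.7500 = 9.7500 + 3 × 3.1225 = 19.1175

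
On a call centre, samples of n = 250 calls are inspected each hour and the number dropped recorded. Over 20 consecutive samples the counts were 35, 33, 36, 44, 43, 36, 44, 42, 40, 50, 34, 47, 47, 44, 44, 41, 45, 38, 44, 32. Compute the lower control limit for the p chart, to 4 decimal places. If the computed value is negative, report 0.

p̄ = Σdᵢ / (k·n) = 819 / (20 × 250) = 0.16380
LCL = p̄ − 3·√(p̄(1−p̄)/n) = 0.16380 − 3 × 0.02341 = 0.09358

0.0936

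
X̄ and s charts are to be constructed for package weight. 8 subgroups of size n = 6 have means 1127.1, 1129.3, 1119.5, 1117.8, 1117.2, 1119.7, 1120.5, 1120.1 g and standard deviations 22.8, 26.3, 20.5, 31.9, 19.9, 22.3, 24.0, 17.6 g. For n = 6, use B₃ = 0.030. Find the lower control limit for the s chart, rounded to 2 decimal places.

0.69

s̄ = (22.8 + 26.3 + 20.5 + 31.9 + 19.9 + 22.3 + 24.0 + 17.6) / 8 = 23.1625
LCL_s = B₃·s̄ = 0.030 × 23.1625 = 0.6949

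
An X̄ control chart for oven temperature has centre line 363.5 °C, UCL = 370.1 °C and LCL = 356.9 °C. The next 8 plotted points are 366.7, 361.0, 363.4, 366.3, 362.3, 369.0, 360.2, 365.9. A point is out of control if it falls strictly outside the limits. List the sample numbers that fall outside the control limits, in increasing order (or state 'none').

All 8 points lie within [356.9, 370.1].

none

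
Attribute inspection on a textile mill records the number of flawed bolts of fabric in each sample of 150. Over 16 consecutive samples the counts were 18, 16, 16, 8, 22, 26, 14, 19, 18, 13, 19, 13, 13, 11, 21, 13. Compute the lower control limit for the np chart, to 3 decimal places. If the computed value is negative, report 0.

p̄ = Σdᵢ / (k·n) = 260 / (16 × 150) = 0.10833
LCL = np̄ − 3·√(np̄(1−p̄)) = 16.2500 − 3 × 3.8065 = 4.8304

4.830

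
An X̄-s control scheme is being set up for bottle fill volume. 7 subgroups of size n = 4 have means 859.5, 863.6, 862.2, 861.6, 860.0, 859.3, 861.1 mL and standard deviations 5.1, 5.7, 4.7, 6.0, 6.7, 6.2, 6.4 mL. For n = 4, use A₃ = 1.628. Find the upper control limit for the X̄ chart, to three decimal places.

X̄̄ = (859.5 + 863.6 + 862.2 + 861.6 + 860.0 + 859.3 + 861.1) / 7 = 861.0429
s̄ = (5.1 + 5.7 + 4.7 + 6.0 + 6.7 + 6.2 + 6.4) / 7 = 5.8286
UCL = X̄̄ + A₃·s̄ = 861.0429 + 1.628 × 5.8286 = 870.5318

870.532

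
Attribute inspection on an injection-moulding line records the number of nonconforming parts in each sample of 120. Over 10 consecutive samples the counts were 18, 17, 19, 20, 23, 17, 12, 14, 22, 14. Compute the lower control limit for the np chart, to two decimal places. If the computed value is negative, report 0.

p̄ = Σdᵢ / (k·n) = 176 / (10 × 120) = 0.14667
LCL = np̄ − 3·√(np̄(1−p̄)) = 17.6000 − 3 × 3.8754 = 5.9738

5.97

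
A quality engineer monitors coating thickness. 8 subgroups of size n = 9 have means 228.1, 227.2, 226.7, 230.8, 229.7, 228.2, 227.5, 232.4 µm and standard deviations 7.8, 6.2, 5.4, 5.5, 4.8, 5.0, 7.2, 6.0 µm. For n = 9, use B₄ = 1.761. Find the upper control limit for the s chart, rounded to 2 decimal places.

10.54

s̄ = (7.8 + 6.2 + 5.4 + 5.5 + 4.8 + 5.0 + 7.2 + 6.0) / 8 = 5.9875
UCL_s = B₄·s̄ = 1.761 × 5.9875 = 10.5440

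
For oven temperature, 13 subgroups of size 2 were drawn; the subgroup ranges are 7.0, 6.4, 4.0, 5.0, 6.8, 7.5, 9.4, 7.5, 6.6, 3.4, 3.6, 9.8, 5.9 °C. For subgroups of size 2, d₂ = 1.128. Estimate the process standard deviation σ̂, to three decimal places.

R̄ = (7.0 + 6.4 + 4.0 + 5.0 + 6.8 + 7.5 + 9.4 + 7.5 + 6.6 + 3.4 + 3.6 + 9.8 + 5.9) / 13 = 6.3769
σ̂ = R̄ / d₂ = 6.3769 / 1.128 = 5.6533

5.653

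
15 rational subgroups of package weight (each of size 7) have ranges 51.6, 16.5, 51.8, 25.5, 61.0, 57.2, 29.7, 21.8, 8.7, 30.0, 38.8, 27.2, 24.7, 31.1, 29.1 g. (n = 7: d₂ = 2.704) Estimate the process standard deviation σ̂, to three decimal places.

R̄ = (51.6 + 16.5 + 51.8 + 25.5 + 61.0 + 57.2 + 29.7 + 21.8 + 8.7 + 30.0 + 38.8 + 27.2 + 24.7 + 31.1 + 29.1) / 15 = 33.6467
σ̂ = R̄ / d₂ = 33.6467 / 2.704 = 12.4433

12.443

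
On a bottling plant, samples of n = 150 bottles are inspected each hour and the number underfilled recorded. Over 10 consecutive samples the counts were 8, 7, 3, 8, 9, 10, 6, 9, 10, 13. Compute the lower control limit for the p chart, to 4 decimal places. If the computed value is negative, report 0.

p̄ = Σdᵢ / (k·n) = 83 / (10 × 150) = 0.05533
LCL = p̄ − 3·√(p̄(1−p̄)/n) = 0.05533 − 3 × 0.01867 = -0.00067 → 0 (negative, so LCL = 0)

0.0000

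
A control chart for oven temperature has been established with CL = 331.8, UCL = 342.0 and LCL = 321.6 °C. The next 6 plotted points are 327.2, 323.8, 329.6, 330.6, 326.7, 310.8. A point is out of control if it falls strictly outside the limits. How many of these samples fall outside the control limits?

Compare each point to [321.6, 342.0]: sample 6 = 310.8 < LCL.

1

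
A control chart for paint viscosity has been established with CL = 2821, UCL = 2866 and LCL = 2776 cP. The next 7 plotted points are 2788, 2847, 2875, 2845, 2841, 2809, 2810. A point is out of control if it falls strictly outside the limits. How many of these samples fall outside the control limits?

Compare each point to [2776, 2866]: sample 3 = 2875 > UCL.

1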